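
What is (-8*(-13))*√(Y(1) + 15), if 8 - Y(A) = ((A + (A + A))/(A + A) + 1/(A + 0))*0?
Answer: 104*√23 ≈ 498.77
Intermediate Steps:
Y(A) = 8 (Y(A) = 8 - ((A + (A + A))/(A + A) + 1/(A + 0))*0 = 8 - ((A + 2*A)/((2*A)) + 1/A)*0 = 8 - ((3*A)*(1/(2*A)) + 1/A)*0 = 8 - (3/2 + 1/A)*0 = 8 - 1*0 = 8 + 0 = 8)
(-8*(-13))*√(Y(1) + 15) = (-8*(-13))*√(8 + 15) = 104*√23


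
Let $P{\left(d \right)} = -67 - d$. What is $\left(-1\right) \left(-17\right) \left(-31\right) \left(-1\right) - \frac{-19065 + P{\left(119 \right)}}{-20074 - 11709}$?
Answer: $\frac{16730390}{31783} \approx 526.39$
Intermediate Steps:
$\left(-1\right) \left(-17\right) \left(-31\right) \left(-1\right) - \frac{-19065 + P{\left(119 \right)}}{-20074 - 11709} = \left(-1\right) \left(-17\right) \left(-31\right) \left(-1\right) - \frac{-19065 - 186}{-20074 - 11709} = 17 \left(-31\right) \left(-1\right) - \frac{-19065 - 186}{-31783} = \left(-527\right) \left(-1\right) - \left(-19065 - 186\right) \left(- \frac{1}{31783}\right) = 527 - \left(-19251\right) \left(- \frac{1}{31783}\right) = 527 - \frac{19251}{31783} = \frac{16730390}{31783}$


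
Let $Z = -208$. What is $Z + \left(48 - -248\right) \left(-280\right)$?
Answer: $-83088$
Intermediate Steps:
$Z + \left(48 - -248\right) \left(-280\right) = -208 + \left(48 - -248\right) \left(-280\right) = -208 + \left(48 + 248\right) \left(-280\right) = -208 + 296 \left(-280\right) = -208 - 82880 = -83088$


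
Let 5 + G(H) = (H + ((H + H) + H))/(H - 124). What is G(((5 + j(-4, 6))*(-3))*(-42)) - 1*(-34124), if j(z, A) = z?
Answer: 34371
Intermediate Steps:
G(H) = -5 + 4*H/(-124 + H) (G(H) = -5 + (H + ((H + H) + H))/(H - 124) = -5 + (H + (2*H + H))/(-124 + H) = -5 + (H + 3*H)/(-124 + H) = -5 + (4*H)/(-124 + H) = -5 + 4*H/(-124 + H))
G(((5 + j(-4, 6))*(-3))*(-42)) - 1*(-34124) = (620 - (5 - 4)*(-3)*(-42))/(-124 + ((5 - 4)*(-3))*(-42)) - 1*(-34124) = (620 - 1*(-3)*(-42))/(-124 + (1*(-3))*(-42)) + 34124 = (620 - (-3)*(-42))/(-124 - 3*(-42)) + 34124 = (620 - 1*126)/(-124 + 126) + 34124 = (620 - 126)/2 + 34124 = (½)*494 + 34124 = 247 + 34124 = 34371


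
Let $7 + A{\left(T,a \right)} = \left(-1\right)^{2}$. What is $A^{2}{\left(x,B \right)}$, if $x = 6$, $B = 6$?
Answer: $36$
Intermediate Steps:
$A{\left(T,a \right)} = -6$ ($A{\left(T,a \right)} = -7 + \left(-1\right)^{2} = -7 + 1 = -6$)
$A^{2}{\left(x,B \right)} = \left(-6\right)^{2} = 36$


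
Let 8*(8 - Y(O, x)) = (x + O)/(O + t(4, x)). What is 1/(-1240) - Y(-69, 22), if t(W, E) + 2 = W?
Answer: -328711/41540 ≈ -7.9131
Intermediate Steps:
t(W, E) = -2 + W
Y(O, x) = 8 - (O + x)/(8*(2 + O)) (Y(O, x) = 8 - (x + O)/(8*(O + (-2 + 4))) = 8 - (O + x)/(8*(O + 2)) = 8 - (O + x)/(8*(2 + O)))
1/(-1240) - Y(-69, 22) = 1/(-1240) - (128 - 1*22 + 63*(-69))/(8*(2 - 69)) = -1/1240 - (128 - 22 - 4347)/(8*(-67)) = -1/1240 - (-1)*(-4241)/(8*67) = -1/1240 - 1*4241/536 = -1/1240 - 4241/536 = -328711/41540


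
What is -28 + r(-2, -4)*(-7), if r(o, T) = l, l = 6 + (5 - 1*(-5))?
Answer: -140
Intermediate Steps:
l = 16 (l = 6 + (5 + 5) = 6 + 10 = 16)
r(o, T) = 16
-28 + r(-2, -4)*(-7) = -28 + 16*(-7) = -28 - 112 = -140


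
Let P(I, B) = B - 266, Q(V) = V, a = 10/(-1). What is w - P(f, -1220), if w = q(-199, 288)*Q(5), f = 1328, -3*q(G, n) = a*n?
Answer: 6286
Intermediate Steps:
a = -10 (a = 10*(-1) = -10)
q(G, n) = 10*n/3 (q(G, n) = -(-10)*n/3 = 10*n/3)
P(I, B) = -266 + B
w = 4800 (w = ((10/3)*288)*5 = 960*5 = 4800)
w - P(f, -1220) = 4800 - (-266 - 1220) = 4800 - 1*(-1486) = 4800 + 1486 = 6286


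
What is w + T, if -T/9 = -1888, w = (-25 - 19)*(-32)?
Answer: 18400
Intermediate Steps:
w = 1408 (w = -44*(-32) = 1408)
T = 16992 (T = -9*(-1888) = 16992)
w + T = 1408 + 16992 = 18400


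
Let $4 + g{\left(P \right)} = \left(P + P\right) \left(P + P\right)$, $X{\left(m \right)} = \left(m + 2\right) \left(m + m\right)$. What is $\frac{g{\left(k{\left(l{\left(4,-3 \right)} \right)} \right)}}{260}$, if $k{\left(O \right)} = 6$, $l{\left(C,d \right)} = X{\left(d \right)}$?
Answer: $\frac{7}{13} \approx 0.53846$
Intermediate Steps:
$X{\left(m \right)} = 2 m \left(2 + m\right)$ ($X{\left(m \right)} = \left(2 + m\right) 2 m = 2 m \left(2 + m\right)$)
$l{\left(C,d \right)} = 2 d \left(2 + d\right)$
$g{\left(P \right)} = -4 + 4 P^{2}$ ($g{\left(P \right)} = -4 + \left(P + P\right) \left(P + P\right) = -4 + 2 P 2 P = -4 + 4 P^{2}$)
$\frac{g{\left(k{\left(l{\left(4,-3 \right)} \right)} \right)}}{260} = \frac{-4 + 4 \cdot 6^{2}}{260} = \left(-4 + 4 \cdot 36\right) \frac{1}{260} = \left(-4 + 144\right) \frac{1}{260} = 140 \cdot \frac{1}{260} = \frac{7}{13}$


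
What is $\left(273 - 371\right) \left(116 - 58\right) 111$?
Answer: $-630924$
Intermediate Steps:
$\left(273 - 371\right) \left(116 - 58\right) 111 = \left(-98\right) 58 \cdot 111 = \left(-5684\right) 111 = -630924$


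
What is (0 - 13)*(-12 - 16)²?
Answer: -10192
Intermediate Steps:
(0 - 13)*(-12 - 16)² = -13*(-28)² = -13*784 = -10192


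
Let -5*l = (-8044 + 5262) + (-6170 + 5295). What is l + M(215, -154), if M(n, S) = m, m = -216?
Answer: 2577/5 ≈ 515.40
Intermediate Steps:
M(n, S) = -216
l = 3657/5 (l = -((-8044 + 5262) + (-6170 + 5295))/5 = -(-2782 - 875)/5 = -⅕*(-3657) = 3657/5 ≈ 731.40)
l + M(215, -154) = 3657/5 - 216 = 2577/5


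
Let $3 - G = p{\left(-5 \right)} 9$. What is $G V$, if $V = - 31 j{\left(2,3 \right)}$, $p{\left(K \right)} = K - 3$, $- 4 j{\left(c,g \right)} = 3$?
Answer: $\frac{6975}{4} \approx 1743.8$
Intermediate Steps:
$j{\left(c,g \right)} = - \frac{3}{4}$ ($j{\left(c,g \right)} = \left(- \frac{1}{4}\right) 3 = - \frac{3}{4}$)
$p{\left(K \right)} = -3 + K$
$G = 75$ ($G = 3 - \left(-3 - 5\right) 9 = 3 - \left(-8\right) 9 = 3 - -72 = 3 + 72 = 75$)
$V = \frac{93}{4}$ ($V = \left(-31\right) \left(- \frac{3}{4}\right) = \frac{93}{4} \approx 23.25$)
$G V = 75 \cdot \frac{93}{4} = \frac{6975}{4}$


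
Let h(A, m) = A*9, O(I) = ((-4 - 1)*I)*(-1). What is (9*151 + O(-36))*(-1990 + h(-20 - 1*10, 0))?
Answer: -2664540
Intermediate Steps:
O(I) = 5*I (O(I) = -5*I*(-1) = 5*I)
h(A, m) = 9*A
(9*151 + O(-36))*(-1990 + h(-20 - 1*10, 0)) = (9*151 + 5*(-36))*(-1990 + 9*(-20 - 1*10)) = (1359 - 180)*(-1990 + 9*(-20 - 10)) = 1179*(-1990 + 9*(-30)) = 1179*(-1990 - 270) = 1179*(-2260) = -2664540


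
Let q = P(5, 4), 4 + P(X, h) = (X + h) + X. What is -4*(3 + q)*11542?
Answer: -600184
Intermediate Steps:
P(X, h) = -4 + h + 2*X (P(X, h) = -4 + ((X + h) + X) = -4 + (h + 2*X) = -4 + h + 2*X)
q = 10 (q = -4 + 4 + 2*5 = -4 + 4 + 10 = 10)
-4*(3 + q)*11542 = -4*(3 + 10)*11542 = -4*13*11542 = -52*11542 = -600184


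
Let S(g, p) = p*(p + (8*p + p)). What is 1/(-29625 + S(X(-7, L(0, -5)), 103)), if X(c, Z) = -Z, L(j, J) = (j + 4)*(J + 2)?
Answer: 1/76465 ≈ 1.3078e-5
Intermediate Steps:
L(j, J) = (2 + J)*(4 + j) (L(j, J) = (4 + j)*(2 + J) = (2 + J)*(4 + j))
S(g, p) = 10*p² (S(g, p) = p*(p + 9*p) = p*(10*p) = 10*p²)
1/(-29625 + S(X(-7, L(0, -5)), 103)) = 1/(-29625 + 10*103²) = 1/(-29625 + 10*10609) = 1/(-29625 + 106090) = 1/76465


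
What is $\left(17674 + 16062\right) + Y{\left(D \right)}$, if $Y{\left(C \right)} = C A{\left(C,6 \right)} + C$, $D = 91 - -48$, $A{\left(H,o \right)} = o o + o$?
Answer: $39713$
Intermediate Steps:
$A{\left(H,o \right)} = o + o^{2}$ ($A{\left(H,o \right)} = o^{2} + o = o + o^{2}$)
$D = 139$ ($D = 91 + 48 = 139$)
$Y{\left(C \right)} = 43 C$ ($Y{\left(C \right)} = C 6 \left(1 + 6\right) + C = C 6 \cdot 7 + C = C 42 + C = 42 C + C = 43 C$)
$\left(17674 + 16062\right) + Y{\left(D \right)} = \left(17674 + 16062\right) + 43 \cdot 139 = 33736 + 5977 = 39713$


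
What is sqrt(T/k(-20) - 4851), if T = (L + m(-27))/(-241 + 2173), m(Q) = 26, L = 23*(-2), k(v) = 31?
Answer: 2*I*sqrt(271887325311)/14973 ≈ 69.649*I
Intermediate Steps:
L = -46
T = -5/483 (T = (-46 + 26)/(-241 + 2173) = -20/1932 = -20*1/1932 = -5/483 ≈ -0.010352)
sqrt(T/k(-20) - 4851) = sqrt(-5/483/31 - 4851) = sqrt(-5/483*1/31 - 4851) = sqrt(-5/14973 - 4851) = sqrt(-72634028/14973) = 2*I*sqrt(271887325311)/14973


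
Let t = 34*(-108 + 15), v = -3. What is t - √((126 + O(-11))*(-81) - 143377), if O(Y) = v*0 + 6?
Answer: -3162 - I*√154069 ≈ -3162.0 - 392.52*I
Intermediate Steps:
O(Y) = 6 (O(Y) = -3*0 + 6 = 0 + 6 = 6)
t = -3162 (t = 34*(-93) = -3162)
t - √((126 + O(-11))*(-81) - 143377) = -3162 - √((126 + 6)*(-81) - 143377) = -3162 - √(132*(-81) - 143377) = -3162 - √(-10692 - 143377) = -3162 - √(-154069) = -3162 - I*√154069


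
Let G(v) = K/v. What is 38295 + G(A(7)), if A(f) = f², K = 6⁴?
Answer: 1877751/49 ≈ 38321.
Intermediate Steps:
K = 1296
G(v) = 1296/v
38295 + G(A(7)) = 38295 + 1296/(7²) = 38295 + 1296/49 = 1877751/49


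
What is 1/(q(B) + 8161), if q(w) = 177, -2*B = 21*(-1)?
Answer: 1/8338 ≈ 0.00011993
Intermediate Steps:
B = 21/2 (B = -21*(-1)/2 = -½*(-21) = 21/2 ≈ 10.500)
1/(q(B) + 8161) = 1/(177 + 8161) = 1/8338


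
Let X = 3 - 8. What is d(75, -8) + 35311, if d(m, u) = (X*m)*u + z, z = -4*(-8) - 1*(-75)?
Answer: 38418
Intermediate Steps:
X = -5
z = 107 (z = 32 + 75 = 107)
d(m, u) = 107 - 5*m*u (d(m, u) = (-5*m)*u + 107 = -5*m*u + 107 = 107 - 5*m*u)
d(75, -8) + 35311 = (107 - 5*75*(-8)) + 35311 = (107 + 3000) + 35311 = 3107 + 35311 = 38418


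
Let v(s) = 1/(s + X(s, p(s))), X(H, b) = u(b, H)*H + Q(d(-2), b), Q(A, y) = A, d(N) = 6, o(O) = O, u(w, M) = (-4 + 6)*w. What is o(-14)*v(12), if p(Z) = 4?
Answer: -7/57 ≈ -0.12281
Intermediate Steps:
u(w, M) = 2*w
X(H, b) = 6 + 2*H*b (X(H, b) = (2*b)*H + 6 = 2*H*b + 6 = 6 + 2*H*b)
v(s) = 1/(6 + 9*s) (v(s) = 1/(s + (6 + 2*s*4)) = 1/(s + (6 + 8*s)) = 1/(6 + 9*s))
o(-14)*v(12) = -14/(3*(2 + 3*12)) = -14/(3*(2 + 36)) = -14/(3*38) = -14*1/114 = -7/57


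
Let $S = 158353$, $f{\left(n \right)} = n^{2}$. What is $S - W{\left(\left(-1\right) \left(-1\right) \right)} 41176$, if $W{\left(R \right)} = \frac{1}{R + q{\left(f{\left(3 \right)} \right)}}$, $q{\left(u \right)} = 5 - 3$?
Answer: $\frac{433883}{3} \approx 1.4463 \cdot 10^{5}$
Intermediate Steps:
$q{\left(u \right)} = 2$
$W{\left(R \right)} = \frac{1}{2 + R}$ ($W{\left(R \right)} = \frac{1}{R + 2} = \frac{1}{2 + R}$)
$S - W{\left(\left(-1\right) \left(-1\right) \right)} 41176 = 158353 - \frac{1}{2 - -1} \cdot 41176 = 158353 - \frac{1}{2 + 1} \cdot 41176 = 158353 - \frac{1}{3} \cdot 41176 = 158353 - \frac{41176}{3} = \frac{433883}{3}$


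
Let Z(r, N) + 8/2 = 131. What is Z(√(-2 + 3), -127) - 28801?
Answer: -28674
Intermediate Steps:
Z(r, N) = 127 (Z(r, N) = -4 + 131 = 127)
Z(√(-2 + 3), -127) - 28801 = 127 - 28801 = -28674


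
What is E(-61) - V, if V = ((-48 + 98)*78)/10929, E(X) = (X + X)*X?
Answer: 27109906/3643 ≈ 7441.6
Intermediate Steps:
E(X) = 2*X**2 (E(X) = (2*X)*X = 2*X**2)
V = 1300/3643 (V = (50*78)*(1/10929) = 3900*(1/10929) = 1300/3643 ≈ 0.35685)
E(-61) - V = 2*(-61)**2 - 1*1300/3643 = 2*3721 - 1300/3643 = 7442 - 1300/3643 = 27109906/3643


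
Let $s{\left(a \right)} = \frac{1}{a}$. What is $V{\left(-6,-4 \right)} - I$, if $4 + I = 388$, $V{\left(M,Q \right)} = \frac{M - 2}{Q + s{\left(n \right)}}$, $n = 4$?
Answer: $- \frac{5728}{15} \approx -381.87$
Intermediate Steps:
$V{\left(M,Q \right)} = \frac{-2 + M}{\frac{1}{4} + Q}$ ($V{\left(M,Q \right)} = \frac{M - 2}{Q + \frac{1}{4}} = \frac{-2 + M}{Q + \frac{1}{4}} = \frac{-2 + M}{\frac{1}{4} + Q}$)
$I = 384$ ($I = -4 + 388 = 384$)
$V{\left(-6,-4 \right)} - I = \frac{4 \left(-2 - 6\right)}{1 + 4 \left(-4\right)} - 384 = 4 \frac{1}{1 - 16} \left(-8\right) - 384 = 4 \frac{1}{-15} \left(-8\right) - 384 = 4 \left(- \frac{1}{15}\right) \left(-8\right) - 384 = \frac{32}{15} - 384 = - \frac{5728}{15}$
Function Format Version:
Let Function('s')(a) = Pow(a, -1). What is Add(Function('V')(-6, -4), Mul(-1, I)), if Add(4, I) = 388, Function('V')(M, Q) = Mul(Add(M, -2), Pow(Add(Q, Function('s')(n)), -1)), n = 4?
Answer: Rational(-5728, 15) ≈ -381.87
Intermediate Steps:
Function('V')(M, Q) = Mul(Pow(Add(Rational(1, 4), Q), -1), Add(-2, M)) (Function('V')(M, Q) = Mul(Add(M, -2), Pow(Add(Q, Pow(4, -1)), -1)) = Mul(Add(-2, M), Pow(Add(Q, Rational(1, 4)), -1)) = Mul(Add(-2, M), Pow(Add(Rational(1, 4), Q), -1)) = Mul(Pow(Add(Rational(1, 4), Q), -1), Add(-2, M)))
I = 384 (I = Add(-4, 388) = 384)
Add(Function('V')(-6, -4), Mul(-1, I)) = Add(Mul(4, Pow(Add(1, Mul(4, -4)), -1), Add(-2, -6)), Mul(-1, 384)) = Add(Mul(4, Pow(Add(1, -16), -1), -8), -384) = Add(Mul(4, Pow(-15, -1), -8), -384) = Add(Mul(4, Rational(-1, 15), -8), -384) = Add(Rational(32, 15), -384) = Rational(-5728, 15)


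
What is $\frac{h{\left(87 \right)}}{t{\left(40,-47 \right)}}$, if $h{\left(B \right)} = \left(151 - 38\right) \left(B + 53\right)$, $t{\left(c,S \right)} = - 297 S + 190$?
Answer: $\frac{15820}{14149} \approx 1.1181$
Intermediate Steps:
$t{\left(c,S \right)} = 190 - 297 S$
$h{\left(B \right)} = 5989 + 113 B$ ($h{\left(B \right)} = 113 \left(53 + B\right) = 5989 + 113 B$)
$\frac{h{\left(87 \right)}}{t{\left(40,-47 \right)}} = \frac{5989 + 113 \cdot 87}{190 - -13959} = \frac{5989 + 9831}{190 + 13959} = \frac{15820}{14149}$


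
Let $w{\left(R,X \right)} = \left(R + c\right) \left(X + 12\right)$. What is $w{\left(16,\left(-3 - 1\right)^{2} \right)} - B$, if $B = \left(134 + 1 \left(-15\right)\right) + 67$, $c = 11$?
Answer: $570$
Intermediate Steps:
$w{\left(R,X \right)} = \left(11 + R\right) \left(12 + X\right)$ ($w{\left(R,X \right)} = \left(R + 11\right) \left(X + 12\right) = \left(11 + R\right) \left(12 + X\right)$)
$B = 186$ ($B = \left(134 - 15\right) + 67 = 119 + 67 = 186$)
$w{\left(16,\left(-3 - 1\right)^{2} \right)} - B = \left(132 + 11 \left(-3 - 1\right)^{2} + 12 \cdot 16 + 16 \left(-3 - 1\right)^{2}\right) - 186 = \left(132 + 11 \left(-4\right)^{2} + 192 + 16 \left(-4\right)^{2}\right) - 186 = \left(132 + 11 \cdot 16 + 192 + 16 \cdot 16\right) - 186 = \left(132 + 176 + 192 + 256\right) - 186 = 756 - 186 = 570$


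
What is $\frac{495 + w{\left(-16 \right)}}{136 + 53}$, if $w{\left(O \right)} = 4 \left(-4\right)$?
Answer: $\frac{479}{189} \approx 2.5344$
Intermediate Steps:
$w{\left(O \right)} = -16$
$\frac{495 + w{\left(-16 \right)}}{136 + 53} = \frac{495 - 16}{136 + 53} = \frac{479}{189}$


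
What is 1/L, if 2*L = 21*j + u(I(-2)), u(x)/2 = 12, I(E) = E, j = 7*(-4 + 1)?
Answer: -2/417 ≈ -0.0047962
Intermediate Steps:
j = -21 (j = 7*(-3) = -21)
u(x) = 24 (u(x) = 2*12 = 24)
L = -417/2 (L = (21*(-21) + 24)/2 = (-441 + 24)/2 = (1/2)*(-417) = -417/2 ≈ -208.50)
1/L = 1/(-417/2) = -2/417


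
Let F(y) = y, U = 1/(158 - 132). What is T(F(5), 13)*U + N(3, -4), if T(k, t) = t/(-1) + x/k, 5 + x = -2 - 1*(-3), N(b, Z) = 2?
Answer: 191/130 ≈ 1.4692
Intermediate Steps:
U = 1/26 ≈ 0.038462
x = -4 (x = -5 + (-2 - 1*(-3)) = -5 + (-2 + 3) = -5 + 1 = -4)
T(k, t) = -t - 4/k (T(k, t) = t/(-1) - 4/k = t*(-1) - 4/k = -t - 4/k)
T(F(5), 13)*U + N(3, -4) = (-1*13 - 4/5)*(1/26) + 2 = (-13 - 4*⅕)*(1/26) + 2 = (-13 - ⅘)*(1/26) + 2 = -69/5*1/26 + 2 = -69/130 + 2 = 191/130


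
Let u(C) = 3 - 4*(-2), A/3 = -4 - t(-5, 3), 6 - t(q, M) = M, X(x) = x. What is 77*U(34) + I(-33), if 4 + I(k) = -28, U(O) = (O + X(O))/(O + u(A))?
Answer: 3796/45 ≈ 84.356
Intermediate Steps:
t(q, M) = 6 - M
A = -21 (A = 3*(-4 - (6 - 1*3)) = 3*(-4 - (6 - 3)) = 3*(-4 - 1*3) = 3*(-4 - 3) = 3*(-7) = -21)
u(C) = 11 (u(C) = 3 + 8 = 11)
U(O) = 2*O/(11 + O) (U(O) = (O + O)/(O + 11) = (2*O)/(11 + O) = 2*O/(11 + O))
I(k) = -32 (I(k) = -4 - 28 = -32)
77*U(34) + I(-33) = 77*(2*34/(11 + 34)) - 32 = 77*(2*34/45) - 32 = 77*(2*34*(1/45)) - 32 = 77*(68/45) - 32 = 5236/45 - 32 = 3796/45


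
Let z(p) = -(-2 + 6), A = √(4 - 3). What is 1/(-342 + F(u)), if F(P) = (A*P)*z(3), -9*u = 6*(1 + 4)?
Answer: -3/986 ≈ -0.0030426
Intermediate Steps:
A = 1 (A = √1 = 1)
z(p) = -4 (z(p) = -1*4 = -4)
u = -10/3 (u = -2*(1 + 4)/3 = -2*5/3 = -⅑*30 = -10/3 ≈ -3.3333)
F(P) = -4*P (F(P) = (1*P)*(-4) = P*(-4) = -4*P)
1/(-342 + F(u)) = 1/(-342 - 4*(-10/3)) = 1/(-342 + 40/3) = 1/(-986/3) = -3/986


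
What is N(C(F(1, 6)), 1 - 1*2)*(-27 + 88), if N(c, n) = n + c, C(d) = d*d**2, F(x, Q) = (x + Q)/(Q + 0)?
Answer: 7747/216 ≈ 35.866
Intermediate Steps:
F(x, Q) = (Q + x)/Q
C(d) = d**3
N(c, n) = c + n
N(C(F(1, 6)), 1 - 1*2)*(-27 + 88) = (((6 + 1)/6)**3 + (1 - 1*2))*(-27 + 88) = (((1/6)*7)**3 + (1 - 2))*61 = ((7/6)**3 - 1)*61 = (343/216 - 1)*61 = (127/216)*61 = 7747/216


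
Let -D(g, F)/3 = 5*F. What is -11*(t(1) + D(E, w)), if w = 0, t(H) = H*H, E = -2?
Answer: -11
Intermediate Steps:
t(H) = H²
D(g, F) = -15*F
-11*(t(1) + D(E, w)) = -11*(1² - 15*0) = -11*(1 + 0) = -11*1 = -11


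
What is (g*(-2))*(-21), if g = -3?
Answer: -126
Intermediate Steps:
(g*(-2))*(-21) = -3*(-2)*(-21) = 6*(-21) = -126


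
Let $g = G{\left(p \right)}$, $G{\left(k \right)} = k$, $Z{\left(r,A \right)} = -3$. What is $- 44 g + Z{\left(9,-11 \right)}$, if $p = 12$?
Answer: $-531$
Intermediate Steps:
$g = 12$
$- 44 g + Z{\left(9,-11 \right)} = \left(-44\right) 12 - 3 = -528 - 3 = -531$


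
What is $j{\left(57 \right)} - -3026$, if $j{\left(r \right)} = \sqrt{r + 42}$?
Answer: $3026 + 3 \sqrt{11} \approx 3035.9$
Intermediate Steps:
$j{\left(r \right)} = \sqrt{42 + r}$
$j{\left(57 \right)} - -3026 = \sqrt{42 + 57} - -3026 = \sqrt{99} + 3026 = 3 \sqrt{11} + 3026 = 3026 + 3 \sqrt{11}$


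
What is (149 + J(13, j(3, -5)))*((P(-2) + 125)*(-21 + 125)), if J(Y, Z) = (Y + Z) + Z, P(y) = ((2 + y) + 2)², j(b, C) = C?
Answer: 2039232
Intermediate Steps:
P(y) = (4 + y)²
J(Y, Z) = Y + 2*Z
(149 + J(13, j(3, -5)))*((P(-2) + 125)*(-21 + 125)) = (149 + (13 + 2*(-5)))*(((4 - 2)² + 125)*(-21 + 125)) = (149 + (13 - 10))*((2² + 125)*104) = (149 + 3)*((4 + 125)*104) = 152*(129*104) = 152*13416 = 2039232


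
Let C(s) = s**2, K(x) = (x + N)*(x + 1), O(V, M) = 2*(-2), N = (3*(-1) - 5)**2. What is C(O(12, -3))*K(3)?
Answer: 4288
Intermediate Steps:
N = 64 (N = (-3 - 5)**2 = (-8)**2 = 64)
O(V, M) = -4
K(x) = (1 + x)*(64 + x) (K(x) = (x + 64)*(x + 1) = (64 + x)*(1 + x) = (1 + x)*(64 + x))
C(O(12, -3))*K(3) = (-4)**2*(64 + 3**2 + 65*3) = 16*(64 + 9 + 195) = 16*268 = 4288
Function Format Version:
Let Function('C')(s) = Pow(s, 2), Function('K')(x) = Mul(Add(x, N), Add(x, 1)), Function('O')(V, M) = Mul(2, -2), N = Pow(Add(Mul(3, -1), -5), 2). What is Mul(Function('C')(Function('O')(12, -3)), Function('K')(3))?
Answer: 4288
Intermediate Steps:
N = 64 (N = Pow(Add(-3, -5), 2) = Pow(-8, 2) = 64)
Function('O')(V, M) = -4
Function('K')(x) = Mul(Add(1, x), Add(64, x)) (Function('K')(x) = Mul(Add(x, 64), Add(x, 1)) = Mul(Add(64, x), Add(1, x)) = Mul(Add(1, x), Add(64, x)))
Mul(Function('C')(Function('O')(12, -3)), Function('K')(3)) = Mul(Pow(-4, 2), Add(64, Pow(3, 2), Mul(65, 3))) = Mul(16, Add(64, 9, 195)) = Mul(16, 268) = 4288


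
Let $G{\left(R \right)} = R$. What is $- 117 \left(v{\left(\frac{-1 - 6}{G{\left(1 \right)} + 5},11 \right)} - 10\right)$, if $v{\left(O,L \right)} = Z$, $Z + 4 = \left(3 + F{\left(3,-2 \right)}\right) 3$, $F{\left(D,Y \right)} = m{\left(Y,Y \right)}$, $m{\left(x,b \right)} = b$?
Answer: $1287$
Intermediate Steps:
$F{\left(D,Y \right)} = Y$
$Z = -1$ ($Z = -4 + \left(3 - 2\right) 3 = -4 + 1 \cdot 3 = -4 + 3 = -1$)
$v{\left(O,L \right)} = -1$
$- 117 \left(v{\left(\frac{-1 - 6}{G{\left(1 \right)} + 5},11 \right)} - 10\right) = - 117 \left(-1 - 10\right) = \left(-117\right) \left(-11\right) = 1287$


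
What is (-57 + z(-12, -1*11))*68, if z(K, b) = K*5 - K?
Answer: -7140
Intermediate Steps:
z(K, b) = 4*K (z(K, b) = 5*K - K = 4*K)
(-57 + z(-12, -1*11))*68 = (-57 + 4*(-12))*68 = (-57 - 48)*68 = -105*68 = -7140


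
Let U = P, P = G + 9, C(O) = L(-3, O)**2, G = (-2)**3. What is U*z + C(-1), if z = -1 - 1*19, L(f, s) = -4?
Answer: -4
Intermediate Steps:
G = -8
z = -20 (z = -1 - 19 = -20)
C(O) = 16 (C(O) = (-4)**2 = 16)
P = 1 (P = -8 + 9 = 1)
U = 1
U*z + C(-1) = 1*(-20) + 16 = -20 + 16 = -4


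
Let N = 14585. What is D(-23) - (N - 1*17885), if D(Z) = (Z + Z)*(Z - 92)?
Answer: 8590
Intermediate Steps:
D(Z) = 2*Z*(-92 + Z) (D(Z) = (2*Z)*(-92 + Z) = 2*Z*(-92 + Z))
D(-23) - (N - 1*17885) = 2*(-23)*(-92 - 23) - (14585 - 1*17885) = 2*(-23)*(-115) - (14585 - 17885) = 5290 - 1*(-3300) = 5290 + 3300 = 8590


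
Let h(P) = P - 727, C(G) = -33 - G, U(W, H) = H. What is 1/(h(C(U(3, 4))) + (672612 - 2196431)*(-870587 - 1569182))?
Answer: 1/3717766357047 ≈ 2.6898e-13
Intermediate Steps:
h(P) = -727 + P
1/(h(C(U(3, 4))) + (672612 - 2196431)*(-870587 - 1569182)) = 1/((-727 + (-33 - 1*4)) + (672612 - 2196431)*(-870587 - 1569182)) = 1/((-727 + (-33 - 4)) - 1523819*(-2439769)) = 1/((-727 - 37) + 3717766357811) = 1/(-764 + 3717766357811) = 1/3717766357047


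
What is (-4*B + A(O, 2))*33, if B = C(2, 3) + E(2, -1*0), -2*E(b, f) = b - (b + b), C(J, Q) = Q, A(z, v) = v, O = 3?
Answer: -462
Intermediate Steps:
E(b, f) = b/2 (E(b, f) = -(b - (b + b))/2 = -(b - 2*b)/2 = -(-1)*b/2 = b/2)
B = 4 (B = 3 + (1/2)*2 = 3 + 1 = 4)
(-4*B + A(O, 2))*33 = (-4*4 + 2)*33 = (-16 + 2)*33 = -14*33 = -462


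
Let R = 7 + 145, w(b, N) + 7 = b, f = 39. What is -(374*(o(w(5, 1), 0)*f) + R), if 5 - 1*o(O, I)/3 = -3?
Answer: -350216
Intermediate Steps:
w(b, N) = -7 + b
o(O, I) = 24 (o(O, I) = 15 - 3*(-3) = 15 + 9 = 24)
R = 152
-(374*(o(w(5, 1), 0)*f) + R) = -(374*(24*39) + 152) = -(374*936 + 152) = -(350064 + 152) = -1*350216 = -350216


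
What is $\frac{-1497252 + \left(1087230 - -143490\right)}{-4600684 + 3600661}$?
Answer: $\frac{88844}{333341} \approx 0.26653$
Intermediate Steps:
$\frac{-1497252 + \left(1087230 - -143490\right)}{-4600684 + 3600661} = \frac{-1497252 + \left(1087230 + 143490\right)}{-1000023} = \left(-1497252 + 1230720\right) \left(- \frac{1}{1000023}\right) = \left(-266532\right) \left(- \frac{1}{1000023}\right) = \frac{88844}{333341}$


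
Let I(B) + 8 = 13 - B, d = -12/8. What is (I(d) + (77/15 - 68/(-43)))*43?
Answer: 17047/30 ≈ 568.23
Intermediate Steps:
d = -3/2 (d = -12*1/8 = -3/2 ≈ -1.5000)
I(B) = 5 - B (I(B) = -8 + (13 - B) = 5 - B)
(I(d) + (77/15 - 68/(-43)))*43 = ((5 - 1*(-3/2)) + (77/15 - 68/(-43)))*43 = ((5 + 3/2) + (77*(1/15) - 68*(-1/43)))*43 = (13/2 + (77/15 + 68/43))*43 = (13/2 + 4331/645)*43 = (17047/1290)*43 = 17047/30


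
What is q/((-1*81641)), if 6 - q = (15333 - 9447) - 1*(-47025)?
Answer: 52905/81641 ≈ 0.64802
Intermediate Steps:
q = -52905 (q = 6 - ((15333 - 9447) - 1*(-47025)) = 6 - (5886 + 47025) = 6 - 1*52911 = 6 - 52911 = -52905)
q/((-1*81641)) = -52905/((-1*81641)) = -52905/(-81641) = -52905*(-1/81641) = 52905/81641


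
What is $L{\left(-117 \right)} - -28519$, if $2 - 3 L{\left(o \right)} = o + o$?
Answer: $\frac{85793}{3} \approx 28598.0$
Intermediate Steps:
$L{\left(o \right)} = \frac{2}{3} - \frac{2 o}{3}$ ($L{\left(o \right)} = \frac{2}{3} - \frac{o + o}{3} = \frac{2}{3} - \frac{2 o}{3}$)
$L{\left(-117 \right)} - -28519 = \left(\frac{2}{3} - -78\right) - -28519 = \left(\frac{2}{3} + 78\right) + 28519 = \frac{236}{3} + 28519 = \frac{85793}{3}$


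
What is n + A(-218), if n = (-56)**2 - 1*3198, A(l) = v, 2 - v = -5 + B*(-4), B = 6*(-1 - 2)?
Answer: -127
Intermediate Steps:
B = -18 (B = 6*(-3) = -18)
v = -65 (v = 2 - (-5 - 18*(-4)) = 2 - (-5 + 72) = 2 - 1*67 = 2 - 67 = -65)
A(l) = -65
n = -62 (n = 3136 - 3198 = -62)
n + A(-218) = -62 - 65 = -127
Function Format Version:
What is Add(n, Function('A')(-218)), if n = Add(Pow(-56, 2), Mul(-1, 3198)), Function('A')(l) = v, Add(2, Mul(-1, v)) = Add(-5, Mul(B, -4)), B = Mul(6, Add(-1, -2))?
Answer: -127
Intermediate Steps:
B = -18 (B = Mul(6, -3) = -18)
v = -65 (v = Add(2, Mul(-1, Add(-5, Mul(-18, -4)))) = Add(2, Mul(-1, Add(-5, 72))) = Add(2, Mul(-1, 67)) = Add(2, -67) = -65)
Function('A')(l) = -65
n = -62 (n = Add(3136, -3198) = -62)
Add(n, Function('A')(-218)) = Add(-62, -65) = -127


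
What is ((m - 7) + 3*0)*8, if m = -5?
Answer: -96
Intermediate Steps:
((m - 7) + 3*0)*8 = ((-5 - 7) + 3*0)*8 = (-12 + 0)*8 = -12*8 = -96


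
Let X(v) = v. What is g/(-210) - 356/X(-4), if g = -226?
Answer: 9458/105 ≈ 90.076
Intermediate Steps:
g/(-210) - 356/X(-4) = -226/(-210) - 356/(-4) = -226*(-1/210) - 356*(-¼) = 113/105 + 89 = 9458/105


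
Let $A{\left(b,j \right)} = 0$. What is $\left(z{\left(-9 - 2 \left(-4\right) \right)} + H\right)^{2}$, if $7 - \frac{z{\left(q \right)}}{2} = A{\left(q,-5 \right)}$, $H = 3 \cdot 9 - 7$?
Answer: $1156$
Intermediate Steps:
$H = 20$ ($H = 27 - 7 = 20$)
$z{\left(q \right)} = 14$ ($z{\left(q \right)} = 14 - 0 = 14 + 0 = 14$)
$\left(z{\left(-9 - 2 \left(-4\right) \right)} + H\right)^{2} = \left(14 + 20\right)^{2} = 34^{2} = 1156$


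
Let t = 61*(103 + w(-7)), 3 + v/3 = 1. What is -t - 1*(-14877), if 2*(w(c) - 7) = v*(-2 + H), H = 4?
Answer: 8533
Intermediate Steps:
v = -6 (v = -9 + 3*1 = -9 + 3 = -6)
w(c) = 1 (w(c) = 7 + (-6*(-2 + 4))/2 = 7 + (-6*2)/2 = 7 + (1/2)*(-12) = 7 - 6 = 1)
t = 6344 (t = 61*(103 + 1) = 61*104 = 6344)
-t - 1*(-14877) = -1*6344 - 1*(-14877) = -6344 + 14877 = 8533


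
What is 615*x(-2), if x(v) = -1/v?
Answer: 615/2 ≈ 307.50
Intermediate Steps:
615*x(-2) = 615*(-1/(-2)) = 615*(-1*(-½)) = 615*(½) = 615/2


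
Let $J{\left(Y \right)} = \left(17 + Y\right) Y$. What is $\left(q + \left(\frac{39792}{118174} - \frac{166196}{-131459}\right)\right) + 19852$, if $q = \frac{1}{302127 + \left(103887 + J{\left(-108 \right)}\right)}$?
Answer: $\frac{1308741350232921373}{65919595761114} \approx 19854.0$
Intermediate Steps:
$J{\left(Y \right)} = Y \left(17 + Y\right)$
$q = \frac{1}{415842}$ ($q = \frac{1}{302127 + \left(103887 - 108 \left(17 - 108\right)\right)} = \frac{1}{302127 + \left(103887 - -9828\right)} = \frac{1}{302127 + \left(103887 + 9828\right)} = \frac{1}{302127 + 113715} = \frac{1}{415842} \approx 2.4048 \cdot 10^{-6}$)
$\left(q + \left(\frac{39792}{118174} - \frac{166196}{-131459}\right)\right) + 19852 = \left(\frac{1}{415842} + \left(\frac{39792}{118174} - \frac{166196}{-131459}\right)\right) + 19852 = \left(\frac{1}{415842} + \left(39792 \cdot \frac{1}{118174} - - \frac{166196}{131459}\right)\right) + 19852 = \left(\frac{1}{415842} + \left(\frac{19896}{59087} + \frac{166196}{131459}\right)\right) + 19852 = \left(\frac{1}{415842} + \frac{12435531316}{7767517933}\right) + 19852 = \frac{105535183286245}{65919595761114} + 19852 = \frac{1308741350232921373}{65919595761114}$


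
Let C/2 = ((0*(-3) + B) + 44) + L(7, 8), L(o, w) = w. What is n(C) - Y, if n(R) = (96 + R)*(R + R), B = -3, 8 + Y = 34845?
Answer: 3187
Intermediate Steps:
Y = 34837 (Y = -8 + 34845 = 34837)
C = 98 (C = 2*(((0*(-3) - 3) + 44) + 8) = 2*(((0 - 3) + 44) + 8) = 2*((-3 + 44) + 8) = 2*(41 + 8) = 2*49 = 98)
n(R) = 2*R*(96 + R) (n(R) = (96 + R)*(2*R) = 2*R*(96 + R))
n(C) - Y = 2*98*(96 + 98) - 1*34837 = 2*98*194 - 34837 = 38024 - 34837 = 3187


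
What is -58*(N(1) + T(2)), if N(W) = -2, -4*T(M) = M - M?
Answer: 116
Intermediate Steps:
T(M) = 0 (T(M) = -(M - M)/4 = -¼*0 = 0)
-58*(N(1) + T(2)) = -58*(-2 + 0) = -58*(-2) = 116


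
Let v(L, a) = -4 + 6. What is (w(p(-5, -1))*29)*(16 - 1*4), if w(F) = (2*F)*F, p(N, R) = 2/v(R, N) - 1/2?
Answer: 174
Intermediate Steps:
v(L, a) = 2
p(N, R) = ½ (p(N, R) = 2/2 - 1/2 = 2*(½) - 1*½ = 1 - ½ = ½)
w(F) = 2*F²
(w(p(-5, -1))*29)*(16 - 1*4) = ((2*(½)²)*29)*(16 - 1*4) = ((2*(¼))*29)*(16 - 4) = ((½)*29)*12 = (29/2)*12 = 174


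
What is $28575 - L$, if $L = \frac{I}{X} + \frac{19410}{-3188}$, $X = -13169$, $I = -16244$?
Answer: $\frac{599930767159}{20991386} \approx 28580.0$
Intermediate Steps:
$L = - \frac{101912209}{20991386}$ ($L = - \frac{16244}{-13169} + \frac{19410}{-3188} = \left(-16244\right) \left(- \frac{1}{13169}\right) + 19410 \left(- \frac{1}{3188}\right) = \frac{16244}{13169} - \frac{9705}{1594} = - \frac{101912209}{20991386} \approx -4.8549$)
$28575 - L = 28575 - - \frac{101912209}{20991386} = 28575 + \frac{101912209}{20991386} = \frac{599930767159}{20991386}$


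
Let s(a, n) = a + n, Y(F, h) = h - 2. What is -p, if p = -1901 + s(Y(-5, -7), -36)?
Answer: 1946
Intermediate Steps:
Y(F, h) = -2 + h
p = -1946 (p = -1901 + ((-2 - 7) - 36) = -1901 + (-9 - 36) = -1901 - 45 = -1946)
-p = -1*(-1946) = 1946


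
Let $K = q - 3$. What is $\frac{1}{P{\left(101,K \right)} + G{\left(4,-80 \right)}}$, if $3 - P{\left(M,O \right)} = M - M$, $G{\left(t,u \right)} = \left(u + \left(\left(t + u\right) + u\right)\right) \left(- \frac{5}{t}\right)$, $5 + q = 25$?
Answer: $\frac{1}{298} \approx 0.0033557$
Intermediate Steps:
$q = 20$ ($q = -5 + 25 = 20$)
$G{\left(t,u \right)} = - \frac{5 \left(t + 3 u\right)}{t}$ ($G{\left(t,u \right)} = \left(u + \left(t + 2 u\right)\right) \left(- \frac{5}{t}\right) = \left(t + 3 u\right) \left(- \frac{5}{t}\right) = - \frac{5 \left(t + 3 u\right)}{t}$)
$K = 17$ ($K = 20 - 3 = 17$)
$P{\left(M,O \right)} = 3$ ($P{\left(M,O \right)} = 3 - \left(M - M\right) = 3 - 0 = 3 + 0 = 3$)
$\frac{1}{P{\left(101,K \right)} + G{\left(4,-80 \right)}} = \frac{1}{3 - \left(5 - \frac{1200}{4}\right)} = \frac{1}{3 - \left(5 - 300\right)} = \frac{1}{3 + \left(-5 + 300\right)} = \frac{1}{3 + 295} = \frac{1}{298}$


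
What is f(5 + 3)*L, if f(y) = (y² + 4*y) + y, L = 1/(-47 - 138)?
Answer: -104/185 ≈ -0.56216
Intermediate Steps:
L = -1/185 (L = 1/(-185) = -1/185 ≈ -0.0054054)
f(y) = y² + 5*y
f(5 + 3)*L = ((5 + 3)*(5 + (5 + 3)))*(-1/185) = (8*(5 + 8))*(-1/185) = (8*13)*(-1/185) = 104*(-1/185) = -104/185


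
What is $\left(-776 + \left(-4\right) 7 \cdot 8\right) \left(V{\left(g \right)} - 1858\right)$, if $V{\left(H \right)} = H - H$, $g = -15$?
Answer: $1858000$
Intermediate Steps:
$V{\left(H \right)} = 0$
$\left(-776 + \left(-4\right) 7 \cdot 8\right) \left(V{\left(g \right)} - 1858\right) = \left(-776 + \left(-4\right) 7 \cdot 8\right) \left(0 - 1858\right) = \left(-776 - 224\right) \left(-1858\right) = \left(-1000\right) \left(-1858\right) = 1858000$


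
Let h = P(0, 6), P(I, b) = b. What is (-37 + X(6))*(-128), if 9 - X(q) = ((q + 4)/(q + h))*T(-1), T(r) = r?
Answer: 10432/3 ≈ 3477.3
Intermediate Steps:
h = 6
X(q) = 9 + (4 + q)/(6 + q) (X(q) = 9 - (q + 4)/(q + 6)*(-1) = 9 - (4 + q)/(6 + q)*(-1) = 9 - (-1)*(4 + q)/(6 + q) = 9 + (4 + q)/(6 + q))
(-37 + X(6))*(-128) = (-37 + 2*(29 + 5*6)/(6 + 6))*(-128) = (-37 + 2*(29 + 30)/12)*(-128) = (-37 + 2*(1/12)*59)*(-128) = (-37 + 59/6)*(-128) = -163/6*(-128) = 10432/3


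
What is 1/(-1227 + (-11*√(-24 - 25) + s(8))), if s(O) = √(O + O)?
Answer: -1223/1501658 + 77*I/1501658 ≈ -0.00081443 + 5.1277e-5*I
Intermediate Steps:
s(O) = √2*√O (s(O) = √(2*O) = √2*√O)
1/(-1227 + (-11*√(-24 - 25) + s(8))) = 1/(-1227 + (-11*√(-24 - 25) + √2*√8)) = 1/(-1227 + (-77*I + √2*(2*√2))) = 1/(-1227 + (-77*I + 4)) = 1/(-1227 + (4 - 77*I)) = 1/(-1223 - 77*I) = (-1223 + 77*I)/1501658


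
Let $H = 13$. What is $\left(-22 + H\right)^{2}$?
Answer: $81$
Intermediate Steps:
$\left(-22 + H\right)^{2} = \left(-22 + 13\right)^{2} = \left(-9\right)^{2} = 81$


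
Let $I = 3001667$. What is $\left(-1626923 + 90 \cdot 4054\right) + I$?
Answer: $1739604$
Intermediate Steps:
$\left(-1626923 + 90 \cdot 4054\right) + I = \left(-1626923 + 90 \cdot 4054\right) + 3001667 = \left(-1626923 + 364860\right) + 3001667 = -1262063 + 3001667 = 1739604$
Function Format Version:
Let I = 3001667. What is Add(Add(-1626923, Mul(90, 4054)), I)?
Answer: 1739604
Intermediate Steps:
Add(Add(-1626923, Mul(90, 4054)), I) = Add(Add(-1626923, Mul(90, 4054)), 3001667) = Add(Add(-1626923, 364860), 3001667) = Add(-1262063, 3001667) = 1739604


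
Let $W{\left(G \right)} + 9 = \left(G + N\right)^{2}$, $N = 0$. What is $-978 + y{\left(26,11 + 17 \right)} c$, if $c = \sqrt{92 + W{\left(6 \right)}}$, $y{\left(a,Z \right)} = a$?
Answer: $-978 + 26 \sqrt{119} \approx -694.37$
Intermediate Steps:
$W{\left(G \right)} = -9 + G^{2}$ ($W{\left(G \right)} = -9 + \left(G + 0\right)^{2} = -9 + G^{2}$)
$c = \sqrt{119}$ ($c = \sqrt{92 - \left(9 - 6^{2}\right)} = \sqrt{92 + \left(-9 + 36\right)} = \sqrt{92 + 27} = \sqrt{119} \approx 10.909$)
$-978 + y{\left(26,11 + 17 \right)} c = -978 + 26 \sqrt{119}$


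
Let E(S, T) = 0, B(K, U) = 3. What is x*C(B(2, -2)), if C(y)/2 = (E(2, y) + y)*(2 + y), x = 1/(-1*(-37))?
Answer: 30/37 ≈ 0.81081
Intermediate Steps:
x = 1/37 ≈ 0.027027
C(y) = 2*y*(2 + y) (C(y) = 2*((0 + y)*(2 + y)) = 2*(y*(2 + y)) = 2*y*(2 + y))
x*C(B(2, -2)) = (2*3*(2 + 3))/37 = (2*3*5)/37 = (1/37)*30 = 30/37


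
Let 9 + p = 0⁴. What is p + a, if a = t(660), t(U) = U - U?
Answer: -9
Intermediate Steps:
t(U) = 0
a = 0
p = -9 (p = -9 + 0⁴ = -9 + 0 = -9)
p + a = -9 + 0 = -9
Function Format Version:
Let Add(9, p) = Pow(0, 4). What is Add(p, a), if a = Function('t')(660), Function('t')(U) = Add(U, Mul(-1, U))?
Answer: -9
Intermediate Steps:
Function('t')(U) = 0
a = 0
p = -9 (p = Add(-9, Pow(0, 4)) = Add(-9, 0) = -9)
Add(p, a) = Add(-9, 0) = -9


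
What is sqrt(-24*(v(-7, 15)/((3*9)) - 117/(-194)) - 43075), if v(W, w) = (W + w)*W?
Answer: I*sqrt(3644644535)/291 ≈ 207.46*I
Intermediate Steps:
v(W, w) = W*(W + w)
sqrt(-24*(v(-7, 15)/((3*9)) - 117/(-194)) - 43075) = sqrt(-24*((-7*(-7 + 15))/((3*9)) - 117/(-194)) - 43075) = sqrt(-24*(-7*8/27 - 117*(-1/194)) - 43075) = sqrt(-24*(-56*1/27 + 117/194) - 43075) = sqrt(-24*(-56/27 + 117/194) - 43075) = sqrt(-24*(-7705/5238) - 43075) = sqrt(30820/873 - 43075) = sqrt(-37573655/873) = I*sqrt(3644644535)/291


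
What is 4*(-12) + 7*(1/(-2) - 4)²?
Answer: 375/4 ≈ 93.750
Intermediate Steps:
4*(-12) + 7*(1/(-2) - 4)² = -48 + 7*(1*(-½) - 4)² = -48 + 7*(-½ - 4)² = -48 + 7*(-9/2)² = -48 + 7*(81/4) = -48 + 567/4 = 375/4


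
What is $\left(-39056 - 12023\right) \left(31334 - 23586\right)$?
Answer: $-395760092$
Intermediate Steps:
$\left(-39056 - 12023\right) \left(31334 - 23586\right) = \left(-51079\right) 7748 = -395760092$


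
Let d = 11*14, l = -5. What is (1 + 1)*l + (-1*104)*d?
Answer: -16026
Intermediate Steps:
d = 154
(1 + 1)*l + (-1*104)*d = (1 + 1)*(-5) - 1*104*154 = 2*(-5) - 104*154 = -10 - 16016 = -16026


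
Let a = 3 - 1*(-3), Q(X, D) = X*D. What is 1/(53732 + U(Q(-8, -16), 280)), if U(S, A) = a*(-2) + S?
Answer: 1/53848 ≈ 1.8571e-5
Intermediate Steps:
Q(X, D) = D*X
a = 6 (a = 3 + 3 = 6)
U(S, A) = -12 + S (U(S, A) = 6*(-2) + S = -12 + S)
1/(53732 + U(Q(-8, -16), 280)) = 1/(53732 + (-12 - 16*(-8))) = 1/(53732 + (-12 + 128)) = 1/(53732 + 116) = 1/53848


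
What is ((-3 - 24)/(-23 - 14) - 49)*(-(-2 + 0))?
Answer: -3572/37 ≈ -96.541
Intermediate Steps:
((-3 - 24)/(-23 - 14) - 49)*(-(-2 + 0)) = (-27/(-37) - 49)*(-1*(-2)) = (-27*(-1/37) - 49)*2 = (27/37 - 49)*2 = -1786/37*2 = -3572/37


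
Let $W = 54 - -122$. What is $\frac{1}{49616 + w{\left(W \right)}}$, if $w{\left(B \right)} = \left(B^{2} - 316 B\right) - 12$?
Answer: $\frac{1}{24964} \approx 4.0058 \cdot 10^{-5}$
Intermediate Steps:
$W = 176$ ($W = 54 + 122 = 176$)
$w{\left(B \right)} = -12 + B^{2} - 316 B$
$\frac{1}{49616 + w{\left(W \right)}} = \frac{1}{49616 - \left(55628 - 30976\right)} = \frac{1}{49616 - 24652} = \frac{1}{24964}$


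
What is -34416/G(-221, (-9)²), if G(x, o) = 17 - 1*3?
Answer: -17208/7 ≈ -2458.3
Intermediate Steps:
G(x, o) = 14 (G(x, o) = 17 - 3 = 14)
-34416/G(-221, (-9)²) = -34416/14 = -34416*1/14 = -17208/7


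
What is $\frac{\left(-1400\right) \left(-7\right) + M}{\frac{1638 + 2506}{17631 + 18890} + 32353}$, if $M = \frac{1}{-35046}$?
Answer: $\frac{212596044581}{701851425858} \approx 0.30291$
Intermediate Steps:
$M = - \frac{1}{35046} \approx -2.8534 \cdot 10^{-5}$
$\frac{\left(-1400\right) \left(-7\right) + M}{\frac{1638 + 2506}{17631 + 18890} + 32353} = \frac{\left(-1400\right) \left(-7\right) - \frac{1}{35046}}{\frac{1638 + 2506}{17631 + 18890} + 32353} = \frac{9800 - \frac{1}{35046}}{\frac{4144}{36521} + 32353} = \frac{343450799}{35046 \left(4144 \cdot \frac{1}{36521} + 32353\right)} = \frac{343450799}{35046 \left(\frac{4144}{36521} + 32353\right)} = \frac{343450799}{35046 \cdot \frac{1181568057}{36521}} = \frac{343450799}{35046} \cdot \frac{36521}{1181568057} = \frac{212596044581}{701851425858}$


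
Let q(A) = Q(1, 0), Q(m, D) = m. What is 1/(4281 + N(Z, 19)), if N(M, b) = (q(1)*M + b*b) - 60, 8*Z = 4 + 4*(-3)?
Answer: 1/4581 ≈ 0.00021829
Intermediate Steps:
Z = -1 (Z = (4 + 4*(-3))/8 = (4 - 12)/8 = (1/8)*(-8) = -1)
q(A) = 1
N(M, b) = -60 + M + b**2 (N(M, b) = (1*M + b*b) - 60 = (M + b**2) - 60 = -60 + M + b**2)
1/(4281 + N(Z, 19)) = 1/(4281 + (-60 - 1 + 19**2)) = 1/(4281 + (-60 - 1 + 361)) = 1/(4281 + 300) = 1/4581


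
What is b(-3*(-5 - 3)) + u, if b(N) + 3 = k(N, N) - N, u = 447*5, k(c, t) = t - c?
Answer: 2208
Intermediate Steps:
u = 2235
b(N) = -3 - N (b(N) = -3 + ((N - N) - N) = -3 + (0 - N) = -3 - N)
b(-3*(-5 - 3)) + u = (-3 - (-3)*(-5 - 3)) + 2235 = (-3 - (-3)*(-8)) + 2235 = (-3 - 1*24) + 2235 = (-3 - 24) + 2235 = -27 + 2235 = 2208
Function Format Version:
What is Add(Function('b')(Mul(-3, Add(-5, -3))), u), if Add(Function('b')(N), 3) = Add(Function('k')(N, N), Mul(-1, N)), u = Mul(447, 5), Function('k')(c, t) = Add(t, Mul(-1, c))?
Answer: 2208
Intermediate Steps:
u = 2235
Function('b')(N) = Add(-3, Mul(-1, N)) (Function('b')(N) = Add(-3, Add(Add(N, Mul(-1, N)), Mul(-1, N))) = Add(-3, Add(0, Mul(-1, N))) = Add(-3, Mul(-1, N)))
Add(Function('b')(Mul(-3, Add(-5, -3))), u) = Add(Add(-3, Mul(-1, Mul(-3, Add(-5, -3)))), 2235) = Add(Add(-3, Mul(-1, Mul(-3, -8))), 2235) = Add(Add(-3, Mul(-1, 24)), 2235) = Add(Add(-3, -24), 2235) = Add(-27, 2235) = 2208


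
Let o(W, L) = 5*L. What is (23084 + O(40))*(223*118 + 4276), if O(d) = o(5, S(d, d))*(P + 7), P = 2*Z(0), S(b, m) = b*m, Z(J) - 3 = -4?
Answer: 1929739560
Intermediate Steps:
Z(J) = -1 (Z(J) = 3 - 4 = -1)
P = -2 (P = 2*(-1) = -2)
O(d) = 25*d² (O(d) = (5*(d*d))*(-2 + 7) = (5*d²)*5 = 25*d²)
(23084 + O(40))*(223*118 + 4276) = (23084 + 25*40²)*(223*118 + 4276) = (23084 + 25*1600)*(26314 + 4276) = (23084 + 40000)*30590 = 63084*30590 = 1929739560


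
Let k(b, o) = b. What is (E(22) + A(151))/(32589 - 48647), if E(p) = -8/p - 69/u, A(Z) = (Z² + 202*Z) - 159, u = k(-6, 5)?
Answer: -5389/1628 ≈ -3.3102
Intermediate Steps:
u = -6
A(Z) = -159 + Z² + 202*Z
E(p) = 23/2 - 8/p (E(p) = -8/p - 69/(-6) = -8/p - 69*(-⅙) = -8/p + 23/2 = 23/2 - 8/p)
(E(22) + A(151))/(32589 - 48647) = ((23/2 - 8/22) + (-159 + 151² + 202*151))/(32589 - 48647) = ((23/2 - 8*1/22) + (-159 + 22801 + 30502))/(-16058) = ((23/2 - 4/11) + 53144)*(-1/16058) = (245/22 + 53144)*(-1/16058) = (1169413/22)*(-1/16058) = -5389/1628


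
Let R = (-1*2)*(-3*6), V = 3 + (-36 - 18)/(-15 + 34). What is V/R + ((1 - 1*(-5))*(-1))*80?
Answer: -109439/228 ≈ -480.00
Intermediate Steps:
V = 3/19 (V = 3 - 54/19 = 3/19 ≈ 0.15789)
R = 36 (R = -2*(-18) = 36)
V/R + ((1 - 1*(-5))*(-1))*80 = (3/19)/36 + ((1 - 1*(-5))*(-1))*80 = (3/19)*(1/36) + ((1 + 5)*(-1))*80 = 1/228 + (6*(-1))*80 = 1/228 - 6*80 = 1/228 - 480 = -109439/228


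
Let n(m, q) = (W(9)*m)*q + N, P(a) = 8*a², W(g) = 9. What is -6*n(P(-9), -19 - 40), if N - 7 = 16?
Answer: 2064390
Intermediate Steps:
N = 23 (N = 7 + 16 = 23)
n(m, q) = 23 + 9*m*q (n(m, q) = (9*m)*q + 23 = 9*m*q + 23 = 23 + 9*m*q)
-6*n(P(-9), -19 - 40) = -6*(23 + 9*(8*(-9)²)*(-19 - 40)) = -6*(23 + 9*(8*81)*(-59)) = -6*(23 + 9*648*(-59)) = -6*(23 - 344088) = -6*(-344065) = 2064390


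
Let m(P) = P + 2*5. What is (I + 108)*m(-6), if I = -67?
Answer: 164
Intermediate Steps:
m(P) = 10 + P (m(P) = P + 10 = 10 + P)
(I + 108)*m(-6) = (-67 + 108)*(10 - 6) = 41*4 = 164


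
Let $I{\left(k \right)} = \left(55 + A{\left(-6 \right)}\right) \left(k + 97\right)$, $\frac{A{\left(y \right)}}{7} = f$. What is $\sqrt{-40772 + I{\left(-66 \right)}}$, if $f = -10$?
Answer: $i \sqrt{41237} \approx 203.07 i$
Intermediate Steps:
$A{\left(y \right)} = -70$ ($A{\left(y \right)} = 7 \left(-10\right) = -70$)
$I{\left(k \right)} = -1455 - 15 k$ ($I{\left(k \right)} = \left(55 - 70\right) \left(k + 97\right) = - 15 \left(97 + k\right) = -1455 - 15 k$)
$\sqrt{-40772 + I{\left(-66 \right)}} = \sqrt{-40772 - 465} = \sqrt{-41237} = i \sqrt{41237}$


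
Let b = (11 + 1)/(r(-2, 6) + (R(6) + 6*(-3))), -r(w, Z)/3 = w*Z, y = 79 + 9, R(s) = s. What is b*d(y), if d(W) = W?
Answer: 44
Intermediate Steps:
y = 88
r(w, Z) = -3*Z*w (r(w, Z) = -3*w*Z = -3*Z*w)
b = 1/2 (b = (11 + 1)/(-3*6*(-2) + (6 + 6*(-3))) = 12/(36 + (6 - 18)) = 12/(36 - 12) = 12/24 = 12*(1/24) = 1/2 ≈ 0.50000)
b*d(y) = (1/2)*88 = 44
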